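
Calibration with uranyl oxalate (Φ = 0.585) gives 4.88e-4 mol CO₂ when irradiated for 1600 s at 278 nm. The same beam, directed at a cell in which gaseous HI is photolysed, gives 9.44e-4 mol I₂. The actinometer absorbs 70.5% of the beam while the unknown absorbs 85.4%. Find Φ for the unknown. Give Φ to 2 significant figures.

Photons absorbed by the actinometer: 4.88e-4 / 0.585 = 8.342e-4 mol.
Incident flux: 8.342e-4 / 0.705 = 0.001183 einstein.
Absorbed by unknown: 0.854 × 0.001183 = 0.001010 mol.
Φ(unknown) = 9.44e-4 / 0.001010 = 0.93.

Φ = 0.93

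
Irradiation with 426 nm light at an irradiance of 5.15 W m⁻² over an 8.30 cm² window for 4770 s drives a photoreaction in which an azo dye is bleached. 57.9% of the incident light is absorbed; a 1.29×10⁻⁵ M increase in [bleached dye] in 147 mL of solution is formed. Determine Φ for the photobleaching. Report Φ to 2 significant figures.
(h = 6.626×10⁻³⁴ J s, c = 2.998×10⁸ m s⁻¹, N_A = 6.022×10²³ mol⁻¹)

Φ = 0.045

Product: (1.29×10⁻⁵ M)(0.147 L) = 1.896×10⁻⁶ mol.
Photon energy at 426 nm: hc/λ = (6.626×10⁻³⁴)(2.998×10⁸)/(426×10⁻⁹) = 4.663×10⁻¹⁹ J.
Energy delivered: (5.15 W m⁻²)(8.30×10⁻⁴ m²)(4770 s) = 20.39 J.
Photons incident: 20.39 / 4.663×10⁻¹⁹ = 4.373×10¹⁹, i.e. 4.373×10¹⁹/6.022×10²³ = 7.262×10⁻⁵ mol.
Photons absorbed: 0.579 × 7.262×10⁻⁵ = 4.205×10⁻⁵ mol.
Φ = 1.896×10⁻⁶ mol / 4.205×10⁻⁵ mol photons = 0.045.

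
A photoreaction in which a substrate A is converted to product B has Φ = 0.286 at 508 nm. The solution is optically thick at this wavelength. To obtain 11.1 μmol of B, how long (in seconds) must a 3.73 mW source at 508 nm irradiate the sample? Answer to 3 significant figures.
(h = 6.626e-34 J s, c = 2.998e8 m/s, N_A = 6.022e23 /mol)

Product: 11.1 μmol = 1.11e-5 mol.
Photons that must be absorbed: 1.11e-5 / 0.286 = 3.881e-5 mol.
Photon energy: hc/λ = 3.910e-19 J; per mole, 2.355e5 J mol⁻¹.
Energy required: 3.881e-5 × 2.355e5 = 9.140 J.
Time: 9.140 J / 0.00373 W = 2450 s.

t ≈ 2450 s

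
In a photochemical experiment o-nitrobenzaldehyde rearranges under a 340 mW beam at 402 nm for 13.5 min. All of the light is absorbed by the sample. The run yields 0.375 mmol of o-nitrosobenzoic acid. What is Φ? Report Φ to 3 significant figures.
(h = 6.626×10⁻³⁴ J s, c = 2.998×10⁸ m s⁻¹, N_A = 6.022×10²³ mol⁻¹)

Φ = 0.405

Product: 0.375 mmol = 3.75×10⁻⁴ mol.
Photon energy at 402 nm: hc/λ = (6.626×10⁻³⁴)(2.998×10⁸)/(402×10⁻⁹) = 4.941×10⁻¹⁹ J.
Energy delivered: (340 mW)(810 s) = 275.4 J.
Photons incident: 275.4 / 4.941×10⁻¹⁹ = 5.574×10²⁰, i.e. 5.574×10²⁰/6.022×10²³ = 9.256×10⁻⁴ mol.
Φ = 3.75×10⁻⁴ mol / 9.256×10⁻⁴ mol photons = 0.405.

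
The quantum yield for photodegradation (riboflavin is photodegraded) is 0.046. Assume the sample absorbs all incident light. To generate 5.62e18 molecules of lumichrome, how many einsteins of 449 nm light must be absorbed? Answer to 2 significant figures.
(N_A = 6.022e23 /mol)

Product: 5.62e18 / 6.022e23 = 9.332e-6 mol.
Photons that must be absorbed: 9.332e-6 / 0.046 = 2.029e-4 mol.

2.0e-4 einstein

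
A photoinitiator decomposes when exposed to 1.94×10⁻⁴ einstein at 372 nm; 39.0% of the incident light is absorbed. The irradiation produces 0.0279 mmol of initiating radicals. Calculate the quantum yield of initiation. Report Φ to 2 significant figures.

Product: 0.0279 mmol = 2.79×10⁻⁵ mol.
Photons absorbed: 0.390 × 1.94×10⁻⁴ = 7.566×10⁻⁵ mol.
Φ = 2.79×10⁻⁵ mol / 7.566×10⁻⁵ mol photons = 0.37.

Φ = 0.37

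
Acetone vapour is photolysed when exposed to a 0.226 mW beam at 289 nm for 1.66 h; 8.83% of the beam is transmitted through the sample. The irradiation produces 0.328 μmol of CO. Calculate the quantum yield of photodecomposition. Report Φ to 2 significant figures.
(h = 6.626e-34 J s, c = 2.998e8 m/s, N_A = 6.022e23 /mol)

Φ = 0.11

Product: 0.328 μmol = 3.28e-7 mol.
Photon energy at 289 nm: hc/λ = (6.626e-34)(2.998e8)/(289e-9) = 6.874e-19 J.
Energy delivered: (0.226 mW)(5976 s) = 1.351 J.
Photons incident: 1.351 / 6.874e-19 = 1.965e18, i.e. 1.965e18/6.022e23 = 3.263e-6 mol.
Fraction absorbed: 1 − 8.83/100 = 0.9117.
Photons absorbed: 0.9117 × 3.263e-6 = 2.975e-6 mol.
Φ = 3.28e-7 mol / 2.975e-6 mol photons = 0.11.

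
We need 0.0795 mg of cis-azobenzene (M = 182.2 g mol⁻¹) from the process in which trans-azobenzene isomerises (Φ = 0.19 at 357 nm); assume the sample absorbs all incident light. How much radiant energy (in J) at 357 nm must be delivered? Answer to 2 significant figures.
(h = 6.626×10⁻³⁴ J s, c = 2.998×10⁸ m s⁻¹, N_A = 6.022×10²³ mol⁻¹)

0.77 J

Product: 0.0795 mg / 182.2 g mol⁻¹ = 4.363×10⁻⁷ mol.
Photons that must be absorbed: 4.363×10⁻⁷ / 0.19 = 2.296×10⁻⁶ mol.
Photon energy: hc/λ = 5.564×10⁻¹⁹ J; per mole, 3.351×10⁵ J mol⁻¹.
Energy required: 2.296×10⁻⁶ × 3.351×10⁵ = 0.77 J.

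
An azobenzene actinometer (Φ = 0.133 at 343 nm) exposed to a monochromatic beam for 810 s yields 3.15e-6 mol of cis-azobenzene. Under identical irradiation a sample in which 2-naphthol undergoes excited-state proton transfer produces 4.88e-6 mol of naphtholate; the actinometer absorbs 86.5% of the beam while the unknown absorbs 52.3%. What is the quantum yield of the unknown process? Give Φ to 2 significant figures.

Photons absorbed by the actinometer: 3.15e-6 / 0.133 = 2.368e-5 mol.
Incident flux: 2.368e-5 / 0.865 = 2.738e-5 einstein.
Absorbed by unknown: 0.523 × 2.738e-5 = 1.432e-5 mol.
Φ(unknown) = 4.88e-6 / 1.432e-5 = 0.34.

Φ = 0.34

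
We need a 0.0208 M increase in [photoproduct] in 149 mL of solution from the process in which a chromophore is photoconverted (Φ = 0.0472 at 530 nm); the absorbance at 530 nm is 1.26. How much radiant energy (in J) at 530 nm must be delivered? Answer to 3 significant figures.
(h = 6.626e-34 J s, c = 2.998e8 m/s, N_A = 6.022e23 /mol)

1.57e4 J

Product: (0.0208 M)(0.149 L) = 0.003099 mol.
Photons that must be absorbed: 0.003099 / 0.0472 = 0.06566 mol.
Fraction absorbed: 1 − 10^(−1.26) = 0.9450.
Incident photons needed: 0.06566 / 0.9450 = 0.06948 mol.
Photon energy: hc/λ = 3.748e-19 J; per mole, 2.257e5 J mol⁻¹.
Energy required: 0.06948 × 2.257e5 = 1.57e4 J.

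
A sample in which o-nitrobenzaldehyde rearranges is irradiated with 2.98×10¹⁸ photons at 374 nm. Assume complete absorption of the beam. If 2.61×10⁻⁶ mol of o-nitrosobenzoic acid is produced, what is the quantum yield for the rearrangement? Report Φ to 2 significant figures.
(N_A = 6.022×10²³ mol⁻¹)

Moles of photons: 2.98×10¹⁸ / 6.022×10²³ = 4.949×10⁻⁶ mol.
Φ = 2.61×10⁻⁶ mol / 4.949×10⁻⁶ mol photons = 0.53.

Φ = 0.53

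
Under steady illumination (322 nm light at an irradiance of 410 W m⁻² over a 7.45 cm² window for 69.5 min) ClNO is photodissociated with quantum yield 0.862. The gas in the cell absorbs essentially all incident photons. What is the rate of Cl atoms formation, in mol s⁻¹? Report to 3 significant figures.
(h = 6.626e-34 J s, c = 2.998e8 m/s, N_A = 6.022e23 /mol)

Photon energy at 322 nm: hc/λ = (6.626e-34)(2.998e8)/(322e-9) = 6.169e-19 J.
Energy delivered: (410 W m⁻²)(7.45e-4 m²)(4170 s) = 1274 J.
Photons incident: 1274 / 6.169e-19 = 2.065e21, i.e. 2.065e21/6.022e23 = 0.003429 mol.
Product formed: 0.862 × 0.003429 = 0.002956 mol.
Rate: 0.002956 / 4170 s = 7.09e-7 mol s⁻¹.

7.09e-7 mol s⁻¹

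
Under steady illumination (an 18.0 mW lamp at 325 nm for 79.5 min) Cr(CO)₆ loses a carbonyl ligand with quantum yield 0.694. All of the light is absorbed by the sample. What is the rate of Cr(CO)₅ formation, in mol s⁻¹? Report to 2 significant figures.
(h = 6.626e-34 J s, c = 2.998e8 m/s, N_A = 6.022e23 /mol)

Photon energy at 325 nm: hc/λ = (6.626e-34)(2.998e8)/(325e-9) = 6.112e-19 J.
Energy delivered: (18.0 mW)(4770 s) = 85.86 J.
Photons incident: 85.86 / 6.112e-19 = 1.405e20, i.e. 1.405e20/6.022e23 = 2.333e-4 mol.
Product formed: 0.694 × 2.333e-4 = 1.619e-4 mol.
Rate: 1.619e-4 / 4770 s = 3.4e-8 mol s⁻¹.

3.4e-8 mol s⁻¹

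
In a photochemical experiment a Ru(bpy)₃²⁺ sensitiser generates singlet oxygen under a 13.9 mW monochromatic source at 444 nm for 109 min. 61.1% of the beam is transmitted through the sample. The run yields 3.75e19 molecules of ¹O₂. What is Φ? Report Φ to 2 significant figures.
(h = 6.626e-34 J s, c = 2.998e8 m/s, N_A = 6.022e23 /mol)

Φ = 0.47

Product: 3.75e19 / 6.022e23 = 6.227e-5 mol.
Photon energy at 444 nm: hc/λ = (6.626e-34)(2.998e8)/(444e-9) = 4.474e-19 J.
Energy delivered: (13.9 mW)(6540 s) = 90.91 J.
Photons incident: 90.91 / 4.474e-19 = 2.032e20, i.e. 2.032e20/6.022e23 = 3.374e-4 mol.
Fraction absorbed: 1 − 61.1/100 = 0.3890.
Photons absorbed: 0.3890 × 3.374e-4 = 1.312e-4 mol.
Φ = 6.227e-5 mol / 1.312e-4 mol photons = 0.47.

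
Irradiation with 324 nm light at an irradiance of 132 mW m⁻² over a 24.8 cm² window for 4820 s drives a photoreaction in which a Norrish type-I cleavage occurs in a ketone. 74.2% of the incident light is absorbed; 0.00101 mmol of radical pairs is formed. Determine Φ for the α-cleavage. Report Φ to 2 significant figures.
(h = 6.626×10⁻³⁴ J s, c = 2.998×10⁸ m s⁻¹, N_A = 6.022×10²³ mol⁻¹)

Φ = 0.32

Product: 0.00101 mmol = 1.01×10⁻⁶ mol.
Photon energy at 324 nm: hc/λ = (6.626×10⁻³⁴)(2.998×10⁸)/(324×10⁻⁹) = 6.131×10⁻¹⁹ J.
Energy delivered: (132 mW m⁻²)(24.8×10⁻⁴ m²)(4820 s) = 1.578 J.
Photons incident: 1.578 / 6.131×10⁻¹⁹ = 2.574×10¹⁸, i.e. 2.574×10¹⁸/6.022×10²³ = 4.274×10⁻⁶ mol.
Photons absorbed: 0.742 × 4.274×10⁻⁶ = 3.171×10⁻⁶ mol.
Φ = 1.01×10⁻⁶ mol / 3.171×10⁻⁶ mol photons = 0.32.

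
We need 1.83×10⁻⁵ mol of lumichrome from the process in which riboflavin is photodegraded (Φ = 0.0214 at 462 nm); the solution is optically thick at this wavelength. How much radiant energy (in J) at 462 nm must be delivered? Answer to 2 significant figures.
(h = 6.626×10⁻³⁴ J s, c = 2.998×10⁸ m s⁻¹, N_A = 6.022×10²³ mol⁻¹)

Photons that must be absorbed: 1.83×10⁻⁵ / 0.0214 = 8.551×10⁻⁴ mol.
Photon energy: hc/λ = 4.300×10⁻¹⁹ J; per mole, 2.589×10⁵ J mol⁻¹.
Energy required: 8.551×10⁻⁴ × 2.589×10⁵ = 220 J.

220 J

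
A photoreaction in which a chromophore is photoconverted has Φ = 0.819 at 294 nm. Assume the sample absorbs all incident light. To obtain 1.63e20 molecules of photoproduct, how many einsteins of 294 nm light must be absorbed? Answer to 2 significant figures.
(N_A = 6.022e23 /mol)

Product: 1.63e20 / 6.022e23 = 2.707e-4 mol.
Photons that must be absorbed: 2.707e-4 / 0.819 = 3.305e-4 mol.

3.3e-4 einstein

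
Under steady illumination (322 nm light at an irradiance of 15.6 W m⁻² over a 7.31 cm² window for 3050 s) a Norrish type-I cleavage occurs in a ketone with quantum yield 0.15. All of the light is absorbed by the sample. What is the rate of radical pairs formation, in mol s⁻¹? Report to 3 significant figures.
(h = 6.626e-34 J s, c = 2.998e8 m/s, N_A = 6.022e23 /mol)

Photon energy at 322 nm: hc/λ = (6.626e-34)(2.998e8)/(322e-9) = 6.169e-19 J.
Energy delivered: (15.6 W m⁻²)(7.31e-4 m²)(3050 s) = 34.78 J.
Photons incident: 34.78 / 6.169e-19 = 5.638e19, i.e. 5.638e19/6.022e23 = 9.362e-5 mol.
Product formed: 0.15 × 9.362e-5 = 1.404e-5 mol.
Rate: 1.404e-5 / 3050 s = 4.60e-9 mol s⁻¹.

4.60e-9 mol s⁻¹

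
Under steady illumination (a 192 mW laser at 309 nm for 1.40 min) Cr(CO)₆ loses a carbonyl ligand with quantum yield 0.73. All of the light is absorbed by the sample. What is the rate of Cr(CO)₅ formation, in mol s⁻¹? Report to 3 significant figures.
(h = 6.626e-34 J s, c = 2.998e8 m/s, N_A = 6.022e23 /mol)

Photon energy at 309 nm: hc/λ = (6.626e-34)(2.998e8)/(309e-9) = 6.429e-19 J.
Energy delivered: (192 mW)(84 s) = 16.13 J.
Photons incident: 16.13 / 6.429e-19 = 2.509e19, i.e. 2.509e19/6.022e23 = 4.166e-5 mol.
Product formed: 0.73 × 4.166e-5 = 3.041e-5 mol.
Rate: 3.041e-5 / 84 s = 3.62e-7 mol s⁻¹.

3.62e-7 mol s⁻¹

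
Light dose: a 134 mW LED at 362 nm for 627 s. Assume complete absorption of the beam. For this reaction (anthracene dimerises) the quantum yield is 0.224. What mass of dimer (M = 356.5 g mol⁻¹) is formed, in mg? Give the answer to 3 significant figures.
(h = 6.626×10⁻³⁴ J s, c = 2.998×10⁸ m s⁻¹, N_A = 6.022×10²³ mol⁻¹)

Photon energy at 362 nm: hc/λ = (6.626×10⁻³⁴)(2.998×10⁸)/(362×10⁻⁹) = 5.487×10⁻¹⁹ J.
Energy delivered: (134 mW)(627 s) = 84.02 J.
Photons incident: 84.02 / 5.487×10⁻¹⁹ = 1.531×10²⁰, i.e. 1.531×10²⁰/6.022×10²³ = 2.542×10⁻⁴ mol.
Product: Φ × n_abs = 0.224 × 2.542×10⁻⁴ = 5.694×10⁻⁵ mol.
Mass: 5.694×10⁻⁵ × 356.5 = 0.02030 g = 20.3 mg.

20.3 mg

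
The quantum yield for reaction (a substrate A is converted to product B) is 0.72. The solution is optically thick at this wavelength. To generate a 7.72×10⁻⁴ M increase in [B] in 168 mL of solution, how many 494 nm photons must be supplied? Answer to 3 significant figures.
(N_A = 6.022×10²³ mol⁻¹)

Product: (7.72×10⁻⁴ M)(0.168 L) = 1.297×10⁻⁴ mol.
Photons that must be absorbed: 1.297×10⁻⁴ / 0.72 = 1.801×10⁻⁴ mol.
Photon count: 1.801×10⁻⁴ × 6.022×10²³ = 1.08×10²⁰.

1.08×10²⁰ photons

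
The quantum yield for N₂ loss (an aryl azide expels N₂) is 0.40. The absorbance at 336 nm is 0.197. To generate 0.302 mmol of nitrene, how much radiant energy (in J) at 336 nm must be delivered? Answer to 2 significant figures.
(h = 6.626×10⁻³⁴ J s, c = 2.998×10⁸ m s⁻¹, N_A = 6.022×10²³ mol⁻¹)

Product: 0.302 mmol = 3.02×10⁻⁴ mol.
Photons that must be absorbed: 3.02×10⁻⁴ / 0.40 = 7.550×10⁻⁴ mol.
Fraction absorbed: 1 − 10^(−0.197) = 0.3647.
Incident photons needed: 7.550×10⁻⁴ / 0.3647 = 0.002070 mol.
Photon energy: hc/λ = 5.912×10⁻¹⁹ J; per mole, 3.560×10⁵ J mol⁻¹.
Energy required: 0.002070 × 3.560×10⁵ = 740 J.

740 J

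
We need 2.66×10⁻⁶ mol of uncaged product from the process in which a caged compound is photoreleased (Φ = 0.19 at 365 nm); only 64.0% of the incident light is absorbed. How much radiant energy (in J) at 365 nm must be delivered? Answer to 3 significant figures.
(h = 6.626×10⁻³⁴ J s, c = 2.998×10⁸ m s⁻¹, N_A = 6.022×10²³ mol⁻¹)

7.17 J

Photons that must be absorbed: 2.66×10⁻⁶ / 0.19 = 1.400×10⁻⁵ mol.
Incident photons needed: 1.400×10⁻⁵ / 0.640 = 2.188×10⁻⁵ mol.
Photon energy: hc/λ = 5.442×10⁻¹⁹ J; per mole, 3.277×10⁵ J mol⁻¹.
Energy required: 2.188×10⁻⁵ × 3.277×10⁵ = 7.17 J.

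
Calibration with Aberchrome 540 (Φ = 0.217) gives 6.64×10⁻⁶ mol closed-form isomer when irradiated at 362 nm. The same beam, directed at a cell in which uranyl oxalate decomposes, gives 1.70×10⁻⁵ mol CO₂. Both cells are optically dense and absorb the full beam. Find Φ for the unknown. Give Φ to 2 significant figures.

Photons absorbed by the actinometer: 6.64×10⁻⁶ / 0.217 = 3.060×10⁻⁵ mol.
Φ(unknown) = 1.70×10⁻⁵ / 3.060×10⁻⁵ = 0.56.

Φ = 0.56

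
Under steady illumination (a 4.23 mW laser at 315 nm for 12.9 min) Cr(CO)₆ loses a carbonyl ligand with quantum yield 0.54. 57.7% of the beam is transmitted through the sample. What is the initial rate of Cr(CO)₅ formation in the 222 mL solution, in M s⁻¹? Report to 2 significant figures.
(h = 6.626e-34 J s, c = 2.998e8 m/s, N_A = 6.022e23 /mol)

1.1e-8 M s⁻¹

Photon energy at 315 nm: hc/λ = (6.626e-34)(2.998e8)/(315e-9) = 6.306e-19 J.
Energy delivered: (4.23 mW)(774 s) = 3.274 J.
Photons incident: 3.274 / 6.306e-19 = 5.192e18, i.e. 5.192e18/6.022e23 = 8.622e-6 mol.
Fraction absorbed: 1 − 57.7/100 = 0.4230.
Photons absorbed: 0.4230 × 8.622e-6 = 3.647e-6 mol.
Product formed: 0.54 × 3.647e-6 = 1.969e-6 mol.
Rate: 1.969e-6 mol / (774 s × 0.222 L) = 1.1e-8 M s⁻¹.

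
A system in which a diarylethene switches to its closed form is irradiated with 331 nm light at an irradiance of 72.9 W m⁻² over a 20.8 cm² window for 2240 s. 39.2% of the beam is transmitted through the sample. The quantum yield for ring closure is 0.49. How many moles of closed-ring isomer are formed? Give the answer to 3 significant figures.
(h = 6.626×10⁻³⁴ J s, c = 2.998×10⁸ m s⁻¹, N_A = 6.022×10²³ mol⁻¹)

2.80×10⁻⁴ mol

Photon energy at 331 nm: hc/λ = (6.626×10⁻³⁴)(2.998×10⁸)/(331×10⁻⁹) = 6.001×10⁻¹⁹ J.
Energy delivered: (72.9 W m⁻²)(20.8×10⁻⁴ m²)(2240 s) = 339.7 J.
Photons incident: 339.7 / 6.001×10⁻¹⁹ = 5.661×10²⁰, i.e. 5.661×10²⁰/6.022×10²³ = 9.401×10⁻⁴ mol.
Fraction absorbed: 1 − 39.2/100 = 0.6080.
Photons absorbed: 0.6080 × 9.401×10⁻⁴ = 5.716×10⁻⁴ mol.
Product: Φ × n_abs = 0.49 × 5.716×10⁻⁴ = 2.801×10⁻⁴ mol.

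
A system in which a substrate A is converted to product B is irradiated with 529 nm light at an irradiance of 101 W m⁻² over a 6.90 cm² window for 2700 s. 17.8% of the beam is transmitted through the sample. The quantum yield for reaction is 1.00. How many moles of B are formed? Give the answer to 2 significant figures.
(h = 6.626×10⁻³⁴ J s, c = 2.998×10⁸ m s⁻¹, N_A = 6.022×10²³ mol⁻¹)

Photon energy at 529 nm: hc/λ = (6.626×10⁻³⁴)(2.998×10⁸)/(529×10⁻⁹) = 3.755×10⁻¹⁹ J.
Energy delivered: (101 W m⁻²)(6.90×10⁻⁴ m²)(2700 s) = 188.2 J.
Photons incident: 188.2 / 3.755×10⁻¹⁹ = 5.012×10²⁰, i.e. 5.012×10²⁰/6.022×10²³ = 8.323×10⁻⁴ mol.
Fraction absorbed: 1 − 17.8/100 = 0.8220.
Photons absorbed: 0.8220 × 8.323×10⁻⁴ = 6.842×10⁻⁴ mol.
Product: Φ × n_abs = 1.00 × 6.842×10⁻⁴ = 6.842×10⁻⁴ mol.

6.8×10⁻⁴ mol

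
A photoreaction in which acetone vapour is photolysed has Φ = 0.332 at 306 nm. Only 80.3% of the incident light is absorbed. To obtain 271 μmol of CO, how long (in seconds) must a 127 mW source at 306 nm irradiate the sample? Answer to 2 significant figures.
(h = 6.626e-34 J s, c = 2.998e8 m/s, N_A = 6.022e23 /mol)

Product: 271 μmol = 2.71e-4 mol.
Photons that must be absorbed: 2.71e-4 / 0.332 = 8.163e-4 mol.
Incident photons needed: 8.163e-4 / 0.803 = 0.001017 mol.
Photon energy: hc/λ = 6.492e-19 J; per mole, 3.909e5 J mol⁻¹.
Energy required: 0.001017 × 3.909e5 = 397.5 J.
Time: 397.5 J / 0.127 W = 3100 s.

t ≈ 3100 s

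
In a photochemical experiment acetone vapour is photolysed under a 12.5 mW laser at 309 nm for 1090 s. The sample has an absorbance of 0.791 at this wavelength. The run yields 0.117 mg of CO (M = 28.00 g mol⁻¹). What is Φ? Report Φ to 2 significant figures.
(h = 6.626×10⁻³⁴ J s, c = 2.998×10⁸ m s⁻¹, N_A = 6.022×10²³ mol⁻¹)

Product: 0.117 mg / 28.00 g mol⁻¹ = 4.179×10⁻⁶ mol.
Photon energy at 309 nm: hc/λ = (6.626×10⁻³⁴)(2.998×10⁸)/(309×10⁻⁹) = 6.429×10⁻¹⁹ J.
Energy delivered: (12.5 mW)(1090 s) = 13.63 J.
Photons incident: 13.63 / 6.429×10⁻¹⁹ = 2.120×10¹⁹, i.e. 2.120×10¹⁹/6.022×10²³ = 3.520×10⁻⁵ mol.
Fraction absorbed: 1 − 10^(−0.791) = 0.8382.
Photons absorbed: 0.8382 × 3.520×10⁻⁵ = 2.950×10⁻⁵ mol.
Φ = 4.179×10⁻⁶ mol / 2.950×10⁻⁵ mol photons = 0.14.

Φ = 0.14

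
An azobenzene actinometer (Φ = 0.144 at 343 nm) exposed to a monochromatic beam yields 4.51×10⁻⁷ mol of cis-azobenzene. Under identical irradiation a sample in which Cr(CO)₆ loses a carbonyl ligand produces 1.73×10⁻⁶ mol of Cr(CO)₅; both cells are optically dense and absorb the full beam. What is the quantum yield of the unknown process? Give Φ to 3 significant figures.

Photons absorbed by the actinometer: 4.51×10⁻⁷ / 0.144 = 3.132×10⁻⁶ mol.
Φ(unknown) = 1.73×10⁻⁶ / 3.132×10⁻⁶ = 0.552.

Φ = 0.552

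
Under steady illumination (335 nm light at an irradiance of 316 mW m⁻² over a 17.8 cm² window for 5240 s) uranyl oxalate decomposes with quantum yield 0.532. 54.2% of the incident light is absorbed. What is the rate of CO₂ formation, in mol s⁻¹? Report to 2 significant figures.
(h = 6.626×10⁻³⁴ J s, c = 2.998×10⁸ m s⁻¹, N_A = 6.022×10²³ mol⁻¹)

Photon energy at 335 nm: hc/λ = (6.626×10⁻³⁴)(2.998×10⁸)/(335×10⁻⁹) = 5.930×10⁻¹⁹ J.
Energy delivered: (316 mW m⁻²)(17.8×10⁻⁴ m²)(5240 s) = 2.947 J.
Photons incident: 2.947 / 5.930×10⁻¹⁹ = 4.970×10¹⁸, i.e. 4.970×10¹⁸/6.022×10²³ = 8.253×10⁻⁶ mol.
Photons absorbed: 0.542 × 8.253×10⁻⁶ = 4.473×10⁻⁶ mol.
Product formed: 0.532 × 4.473×10⁻⁶ = 2.380×10⁻⁶ mol.
Rate: 2.380×10⁻⁶ / 5240 s = 4.5×10⁻¹⁰ mol s⁻¹.

4.5×10⁻¹⁰ mol s⁻¹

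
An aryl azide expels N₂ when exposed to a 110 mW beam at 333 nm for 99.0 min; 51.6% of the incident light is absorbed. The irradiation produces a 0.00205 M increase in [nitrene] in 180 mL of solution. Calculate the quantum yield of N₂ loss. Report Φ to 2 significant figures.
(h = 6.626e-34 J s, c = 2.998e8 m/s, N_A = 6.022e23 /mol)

Product: (0.00205 M)(0.18 L) = 3.690e-4 mol.
Photon energy at 333 nm: hc/λ = (6.626e-34)(2.998e8)/(333e-9) = 5.965e-19 J.
Energy delivered: (110 mW)(5940 s) = 653.4 J.
Photons incident: 653.4 / 5.965e-19 = 1.095e21, i.e. 1.095e21/6.022e23 = 0.001818 mol.
Photons absorbed: 0.516 × 0.001818 = 9.381e-4 mol.
Φ = 3.690e-4 mol / 9.381e-4 mol photons = 0.39.

Φ = 0.39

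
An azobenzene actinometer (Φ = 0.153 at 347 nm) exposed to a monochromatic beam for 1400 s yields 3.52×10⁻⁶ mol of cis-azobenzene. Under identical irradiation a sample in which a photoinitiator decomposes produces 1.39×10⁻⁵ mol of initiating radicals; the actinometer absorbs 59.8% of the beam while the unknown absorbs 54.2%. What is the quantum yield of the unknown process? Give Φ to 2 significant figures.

Photons absorbed by the actinometer: 3.52×10⁻⁶ / 0.153 = 2.301×10⁻⁵ mol.
Incident flux: 2.301×10⁻⁵ / 0.598 = 3.848×10⁻⁵ einstein.
Absorbed by unknown: 0.542 × 3.848×10⁻⁵ = 2.086×10⁻⁵ mol.
Φ(unknown) = 1.39×10⁻⁵ / 2.086×10⁻⁵ = 0.67.

Φ = 0.67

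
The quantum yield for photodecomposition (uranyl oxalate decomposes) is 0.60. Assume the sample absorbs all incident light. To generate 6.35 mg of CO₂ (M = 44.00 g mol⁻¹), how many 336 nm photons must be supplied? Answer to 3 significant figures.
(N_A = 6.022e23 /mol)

Product: 6.35 mg / 44.00 g mol⁻¹ = 1.443e-4 mol.
Photons that must be absorbed: 1.443e-4 / 0.60 = 2.405e-4 mol.
Photon count: 2.405e-4 × 6.022e23 = 1.45e20.

1.45e20 photons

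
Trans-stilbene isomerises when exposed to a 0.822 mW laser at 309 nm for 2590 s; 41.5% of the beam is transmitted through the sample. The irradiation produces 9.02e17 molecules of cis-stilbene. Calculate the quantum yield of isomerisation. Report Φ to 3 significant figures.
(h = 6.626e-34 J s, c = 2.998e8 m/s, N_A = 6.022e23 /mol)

Product: 9.02e17 / 6.022e23 = 1.498e-6 mol.
Photon energy at 309 nm: hc/λ = (6.626e-34)(2.998e8)/(309e-9) = 6.429e-19 J.
Energy delivered: (0.822 mW)(2590 s) = 2.129 J.
Photons incident: 2.129 / 6.429e-19 = 3.312e18, i.e. 3.312e18/6.022e23 = 5.500e-6 mol.
Fraction absorbed: 1 − 41.5/100 = 0.5850.
Photons absorbed: 0.5850 × 5.500e-6 = 3.217e-6 mol.
Φ = 1.498e-6 mol / 3.217e-6 mol photons = 0.466.

Φ = 0.466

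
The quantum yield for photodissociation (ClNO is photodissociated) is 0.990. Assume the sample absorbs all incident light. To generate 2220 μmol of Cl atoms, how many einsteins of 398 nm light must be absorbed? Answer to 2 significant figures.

0.0022 einstein

Product: 2220 μmol = 0.00222 mol.
Photons that must be absorbed: 0.00222 / 0.990 = 0.002242 mol.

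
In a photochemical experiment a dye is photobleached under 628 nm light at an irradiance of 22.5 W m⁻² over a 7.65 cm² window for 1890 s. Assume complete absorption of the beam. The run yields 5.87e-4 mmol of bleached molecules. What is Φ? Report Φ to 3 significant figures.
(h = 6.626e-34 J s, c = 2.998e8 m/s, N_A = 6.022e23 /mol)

Φ = 0.00344

Product: 5.87e-4 mmol = 5.87e-7 mol.
Photon energy at 628 nm: hc/λ = (6.626e-34)(2.998e8)/(628e-9) = 3.163e-19 J.
Energy delivered: (22.5 W m⁻²)(7.65e-4 m²)(1890 s) = 32.53 J.
Photons incident: 32.53 / 3.163e-19 = 1.028e20, i.e. 1.028e20/6.022e23 = 1.707e-4 mol.
Φ = 5.87e-7 mol / 1.707e-4 mol photons = 0.00344.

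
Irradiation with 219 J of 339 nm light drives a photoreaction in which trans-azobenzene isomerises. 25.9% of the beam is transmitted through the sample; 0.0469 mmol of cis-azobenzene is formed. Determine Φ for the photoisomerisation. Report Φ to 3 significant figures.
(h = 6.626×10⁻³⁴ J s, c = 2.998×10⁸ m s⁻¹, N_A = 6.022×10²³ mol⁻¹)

Product: 0.0469 mmol = 4.69×10⁻⁵ mol.
Photon energy at 339 nm: hc/λ = (6.626×10⁻³⁴)(2.998×10⁸)/(339×10⁻⁹) = 5.860×10⁻¹⁹ J.
Photons incident: 219 / 5.860×10⁻¹⁹ = 3.737×10²⁰, i.e. 3.737×10²⁰/6.022×10²³ = 6.206×10⁻⁴ mol.
Fraction absorbed: 1 − 25.9/100 = 0.7410.
Photons absorbed: 0.7410 × 6.206×10⁻⁴ = 4.599×10⁻⁴ mol.
Φ = 4.69×10⁻⁵ mol / 4.599×10⁻⁴ mol photons = 0.102.

Φ = 0.102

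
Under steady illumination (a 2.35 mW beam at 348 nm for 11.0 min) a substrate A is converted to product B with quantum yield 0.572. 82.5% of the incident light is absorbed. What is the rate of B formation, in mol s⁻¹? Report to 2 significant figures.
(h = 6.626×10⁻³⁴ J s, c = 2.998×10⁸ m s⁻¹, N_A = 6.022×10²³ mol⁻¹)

3.2×10⁻⁹ mol s⁻¹

Photon energy at 348 nm: hc/λ = (6.626×10⁻³⁴)(2.998×10⁸)/(348×10⁻⁹) = 5.708×10⁻¹⁹ J.
Energy delivered: (2.35 mW)(660 s) = 1.551 J.
Photons incident: 1.551 / 5.708×10⁻¹⁹ = 2.717×10¹⁸, i.e. 2.717×10¹⁸/6.022×10²³ = 4.512×10⁻⁶ mol.
Photons absorbed: 0.825 × 4.512×10⁻⁶ = 3.722×10⁻⁶ mol.
Product formed: 0.572 × 3.722×10⁻⁶ = 2.129×10⁻⁶ mol.
Rate: 2.129×10⁻⁶ / 660 s = 3.2×10⁻⁹ mol s⁻¹.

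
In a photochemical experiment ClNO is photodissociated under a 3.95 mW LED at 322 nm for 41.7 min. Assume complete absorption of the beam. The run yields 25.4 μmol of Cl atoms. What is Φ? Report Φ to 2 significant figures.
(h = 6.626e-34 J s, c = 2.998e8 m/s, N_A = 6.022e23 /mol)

Product: 25.4 μmol = 2.54e-5 mol.
Photon energy at 322 nm: hc/λ = (6.626e-34)(2.998e8)/(322e-9) = 6.169e-19 J.
Energy delivered: (3.95 mW)(2502 s) = 9.883 J.
Photons incident: 9.883 / 6.169e-19 = 1.602e19, i.e. 1.602e19/6.022e23 = 2.660e-5 mol.
Φ = 2.54e-5 mol / 2.660e-5 mol photons = 0.95.

Φ = 0.95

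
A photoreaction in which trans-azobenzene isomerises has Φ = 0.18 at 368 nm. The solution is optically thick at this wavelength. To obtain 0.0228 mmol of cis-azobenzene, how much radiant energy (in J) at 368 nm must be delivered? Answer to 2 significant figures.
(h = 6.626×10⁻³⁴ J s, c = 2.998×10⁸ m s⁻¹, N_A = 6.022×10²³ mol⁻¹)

41 J

Product: 0.0228 mmol = 2.28×10⁻⁵ mol.
Photons that must be absorbed: 2.28×10⁻⁵ / 0.18 = 1.267×10⁻⁴ mol.
Photon energy: hc/λ = 5.398×10⁻¹⁹ J; per mole, 3.251×10⁵ J mol⁻¹.
Energy required: 1.267×10⁻⁴ × 3.251×10⁵ = 41 J.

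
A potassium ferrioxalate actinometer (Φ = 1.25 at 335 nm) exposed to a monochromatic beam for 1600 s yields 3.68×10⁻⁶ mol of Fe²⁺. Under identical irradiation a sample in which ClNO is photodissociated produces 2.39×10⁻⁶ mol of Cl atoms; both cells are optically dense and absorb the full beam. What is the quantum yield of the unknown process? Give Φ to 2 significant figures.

Photons absorbed by the actinometer: 3.68×10⁻⁶ / 1.25 = 2.944×10⁻⁶ mol.
Φ(unknown) = 2.39×10⁻⁶ / 2.944×10⁻⁶ = 0.81.

Φ = 0.81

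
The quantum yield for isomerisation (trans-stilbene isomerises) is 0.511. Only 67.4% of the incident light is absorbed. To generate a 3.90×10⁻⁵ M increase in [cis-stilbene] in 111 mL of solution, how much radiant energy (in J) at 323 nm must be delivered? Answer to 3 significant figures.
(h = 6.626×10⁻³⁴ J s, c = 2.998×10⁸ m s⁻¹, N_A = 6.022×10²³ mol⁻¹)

Product: (3.90×10⁻⁵ M)(0.111 L) = 4.329×10⁻⁶ mol.
Photons that must be absorbed: 4.329×10⁻⁶ / 0.511 = 8.472×10⁻⁶ mol.
Incident photons needed: 8.472×10⁻⁶ / 0.674 = 1.257×10⁻⁵ mol.
Photon energy: hc/λ = 6.150×10⁻¹⁹ J; per mole, 3.704×10⁵ J mol⁻¹.
Energy required: 1.257×10⁻⁵ × 3.704×10⁵ = 4.66 J.

4.66 J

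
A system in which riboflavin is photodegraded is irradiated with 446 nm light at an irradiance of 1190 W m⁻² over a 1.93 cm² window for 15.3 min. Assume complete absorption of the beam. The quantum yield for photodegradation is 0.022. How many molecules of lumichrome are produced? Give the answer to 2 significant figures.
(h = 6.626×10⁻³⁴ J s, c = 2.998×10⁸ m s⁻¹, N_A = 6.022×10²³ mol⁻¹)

1.0×10¹⁹ molecules

Photon energy at 446 nm: hc/λ = (6.626×10⁻³⁴)(2.998×10⁸)/(446×10⁻⁹) = 4.454×10⁻¹⁹ J.
Energy delivered: (1190 W m⁻²)(1.93×10⁻⁴ m²)(918 s) = 210.8 J.
Photons incident: 210.8 / 4.454×10⁻¹⁹ = 4.733×10²⁰, i.e. 4.733×10²⁰/6.022×10²³ = 7.860×10⁻⁴ mol.
Product: Φ × n_abs = 0.022 × 7.860×10⁻⁴ = 1.729×10⁻⁵ mol.
As a count: 1.729×10⁻⁵ × 6.022×10²³ = 1.0×10¹⁹.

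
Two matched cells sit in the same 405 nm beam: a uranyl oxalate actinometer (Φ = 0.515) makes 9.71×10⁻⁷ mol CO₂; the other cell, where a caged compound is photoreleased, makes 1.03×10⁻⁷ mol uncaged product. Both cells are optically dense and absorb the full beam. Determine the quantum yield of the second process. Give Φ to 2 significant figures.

Φ = 0.055

Photons absorbed by the actinometer: 9.71×10⁻⁷ / 0.515 = 1.885×10⁻⁶ mol.
Φ(unknown) = 1.03×10⁻⁷ / 1.885×10⁻⁶ = 0.055.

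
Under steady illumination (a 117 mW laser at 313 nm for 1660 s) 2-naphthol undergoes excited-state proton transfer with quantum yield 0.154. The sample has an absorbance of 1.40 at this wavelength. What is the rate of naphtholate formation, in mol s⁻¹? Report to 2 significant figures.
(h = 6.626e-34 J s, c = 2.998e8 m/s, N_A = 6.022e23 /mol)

4.5e-8 mol s⁻¹

Photon energy at 313 nm: hc/λ = (6.626e-34)(2.998e8)/(313e-9) = 6.347e-19 J.
Energy delivered: (117 mW)(1660 s) = 194.2 J.
Photons incident: 194.2 / 6.347e-19 = 3.060e20, i.e. 3.060e20/6.022e23 = 5.081e-4 mol.
Fraction absorbed: 1 − 10^(−1.40) = 0.9602.
Photons absorbed: 0.9602 × 5.081e-4 = 4.879e-4 mol.
Product formed: 0.154 × 4.879e-4 = 7.514e-5 mol.
Rate: 7.514e-5 / 1660 s = 4.5e-8 mol s⁻¹.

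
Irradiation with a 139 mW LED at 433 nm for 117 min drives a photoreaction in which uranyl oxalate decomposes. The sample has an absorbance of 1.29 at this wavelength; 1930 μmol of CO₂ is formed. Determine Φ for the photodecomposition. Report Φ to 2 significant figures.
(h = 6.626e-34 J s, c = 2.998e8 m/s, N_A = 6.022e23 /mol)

Φ = 0.58

Product: 1930 μmol = 0.00193 mol.
Photon energy at 433 nm: hc/λ = (6.626e-34)(2.998e8)/(433e-9) = 4.588e-19 J.
Energy delivered: (139 mW)(7020 s) = 975.8 J.
Photons incident: 975.8 / 4.588e-19 = 2.127e21, i.e. 2.127e21/6.022e23 = 0.003532 mol.
Fraction absorbed: 1 − 10^(−1.29) = 0.9487.
Photons absorbed: 0.9487 × 0.003532 = 0.003351 mol.
Φ = 0.00193 mol / 0.003351 mol photons = 0.58.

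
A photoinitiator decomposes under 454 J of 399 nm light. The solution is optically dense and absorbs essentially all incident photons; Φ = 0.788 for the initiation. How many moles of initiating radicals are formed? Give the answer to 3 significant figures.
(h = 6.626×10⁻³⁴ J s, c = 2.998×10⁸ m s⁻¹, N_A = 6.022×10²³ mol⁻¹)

Photon energy at 399 nm: hc/λ = (6.626×10⁻³⁴)(2.998×10⁸)/(399×10⁻⁹) = 4.979×10⁻¹⁹ J.
Photons incident: 454 / 4.979×10⁻¹⁹ = 9.118×10²⁰, i.e. 9.118×10²⁰/6.022×10²³ = 0.001514 mol.
Product: Φ × n_abs = 0.788 × 0.001514 = 0.001193 mol.

0.00119 mol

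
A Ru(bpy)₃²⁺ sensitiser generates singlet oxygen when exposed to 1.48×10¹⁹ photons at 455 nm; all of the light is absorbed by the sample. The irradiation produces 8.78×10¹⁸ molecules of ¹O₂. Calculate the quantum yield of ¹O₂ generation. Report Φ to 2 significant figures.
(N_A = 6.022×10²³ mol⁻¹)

Φ = 0.59

Product: 8.78×10¹⁸ / 6.022×10²³ = 1.458×10⁻⁵ mol.
Moles of photons: 1.48×10¹⁹ / 6.022×10²³ = 2.458×10⁻⁵ mol.
Φ = 1.458×10⁻⁵ mol / 2.458×10⁻⁵ mol photons = 0.59.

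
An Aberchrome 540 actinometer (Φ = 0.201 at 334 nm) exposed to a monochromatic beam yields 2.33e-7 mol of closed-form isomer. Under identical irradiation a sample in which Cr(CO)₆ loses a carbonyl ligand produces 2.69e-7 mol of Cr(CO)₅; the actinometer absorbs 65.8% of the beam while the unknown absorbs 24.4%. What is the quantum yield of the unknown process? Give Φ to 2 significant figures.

Photons absorbed by the actinometer: 2.33e-7 / 0.201 = 1.159e-6 mol.
Incident flux: 1.159e-6 / 0.658 = 1.761e-6 einstein.
Absorbed by unknown: 0.244 × 1.761e-6 = 4.297e-7 mol.
Φ(unknown) = 2.69e-7 / 4.297e-7 = 0.63.

Φ = 0.63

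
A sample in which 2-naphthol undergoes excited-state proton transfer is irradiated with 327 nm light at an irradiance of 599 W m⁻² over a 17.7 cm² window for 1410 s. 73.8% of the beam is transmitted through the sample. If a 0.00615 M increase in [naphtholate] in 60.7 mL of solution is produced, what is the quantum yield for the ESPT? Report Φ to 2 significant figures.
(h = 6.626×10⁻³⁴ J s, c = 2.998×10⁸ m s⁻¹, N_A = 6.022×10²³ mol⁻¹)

Φ = 0.35

Product: (0.00615 M)(0.0607 L) = 3.733×10⁻⁴ mol.
Photon energy at 327 nm: hc/λ = (6.626×10⁻³⁴)(2.998×10⁸)/(327×10⁻⁹) = 6.075×10⁻¹⁹ J.
Energy delivered: (599 W m⁻²)(17.7×10⁻⁴ m²)(1410 s) = 1495 J.
Photons incident: 1495 / 6.075×10⁻¹⁹ = 2.461×10²¹, i.e. 2.461×10²¹/6.022×10²³ = 0.004087 mol.
Fraction absorbed: 1 − 73.8/100 = 0.2620.
Photons absorbed: 0.2620 × 0.004087 = 0.001071 mol.
Φ = 3.733×10⁻⁴ mol / 0.001071 mol photons = 0.35.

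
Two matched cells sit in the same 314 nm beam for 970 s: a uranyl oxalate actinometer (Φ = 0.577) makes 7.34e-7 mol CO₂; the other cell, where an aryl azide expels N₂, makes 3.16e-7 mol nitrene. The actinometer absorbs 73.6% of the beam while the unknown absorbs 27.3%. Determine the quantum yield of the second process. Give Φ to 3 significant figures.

Φ = 0.670

Photons absorbed by the actinometer: 7.34e-7 / 0.577 = 1.272e-6 mol.
Incident flux: 1.272e-6 / 0.736 = 1.728e-6 einstein.
Absorbed by unknown: 0.273 × 1.728e-6 = 4.717e-7 mol.
Φ(unknown) = 3.16e-7 / 4.717e-7 = 0.670.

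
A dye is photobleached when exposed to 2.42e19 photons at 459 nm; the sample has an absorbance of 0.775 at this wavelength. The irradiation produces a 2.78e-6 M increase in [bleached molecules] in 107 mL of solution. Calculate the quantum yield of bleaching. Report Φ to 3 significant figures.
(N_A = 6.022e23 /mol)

Product: (2.78e-6 M)(0.107 L) = 2.975e-7 mol.
Moles of photons: 2.42e19 / 6.022e23 = 4.019e-5 mol.
Fraction absorbed: 1 − 10^(−0.775) = 0.8321.
Photons absorbed: 0.8321 × 4.019e-5 = 3.344e-5 mol.
Φ = 2.975e-7 mol / 3.344e-5 mol photons = 0.00890.

Φ = 0.00890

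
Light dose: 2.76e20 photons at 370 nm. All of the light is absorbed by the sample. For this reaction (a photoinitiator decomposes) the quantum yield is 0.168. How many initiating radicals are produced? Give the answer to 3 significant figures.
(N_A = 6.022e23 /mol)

4.64e19 initiating radicals

Moles of photons: 2.76e20 / 6.022e23 = 4.583e-4 mol.
Product: Φ × n_abs = 0.168 × 4.583e-4 = 7.699e-5 mol.
As a count: 7.699e-5 × 6.022e23 = 4.64e19.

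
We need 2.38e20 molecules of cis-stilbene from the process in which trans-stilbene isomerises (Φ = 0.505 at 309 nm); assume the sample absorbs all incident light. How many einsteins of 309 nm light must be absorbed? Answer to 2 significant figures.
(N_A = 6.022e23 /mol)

Product: 2.38e20 / 6.022e23 = 3.952e-4 mol.
Photons that must be absorbed: 3.952e-4 / 0.505 = 7.826e-4 mol.

7.8e-4 einstein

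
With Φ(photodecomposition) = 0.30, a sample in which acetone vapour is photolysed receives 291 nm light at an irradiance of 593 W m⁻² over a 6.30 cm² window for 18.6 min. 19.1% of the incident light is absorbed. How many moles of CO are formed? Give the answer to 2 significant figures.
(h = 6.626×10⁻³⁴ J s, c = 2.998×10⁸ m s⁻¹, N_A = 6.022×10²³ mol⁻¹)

5.8×10⁻⁵ mol

Photon energy at 291 nm: hc/λ = (6.626×10⁻³⁴)(2.998×10⁸)/(291×10⁻⁹) = 6.826×10⁻¹⁹ J.
Energy delivered: (593 W m⁻²)(6.30×10⁻⁴ m²)(1116 s) = 416.9 J.
Photons incident: 416.9 / 6.826×10⁻¹⁹ = 6.108×10²⁰, i.e. 6.108×10²⁰/6.022×10²³ = 0.001014 mol.
Photons absorbed: 0.191 × 0.001014 = 1.937×10⁻⁴ mol.
Product: Φ × n_abs = 0.30 × 1.937×10⁻⁴ = 5.811×10⁻⁵ mol.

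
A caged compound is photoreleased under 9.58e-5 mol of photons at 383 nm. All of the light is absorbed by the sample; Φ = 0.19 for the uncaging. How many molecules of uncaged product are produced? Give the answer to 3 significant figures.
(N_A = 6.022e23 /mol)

1.10e19 molecules

Product: Φ × n_abs = 0.19 × 9.58e-5 = 1.820e-5 mol.
As a count: 1.820e-5 × 6.022e23 = 1.10e19.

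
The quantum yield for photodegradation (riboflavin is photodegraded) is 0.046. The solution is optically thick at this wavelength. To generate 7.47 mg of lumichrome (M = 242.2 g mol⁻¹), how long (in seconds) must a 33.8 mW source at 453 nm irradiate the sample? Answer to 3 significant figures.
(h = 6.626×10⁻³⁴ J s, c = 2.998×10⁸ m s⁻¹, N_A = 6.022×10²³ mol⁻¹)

t ≈ 5240 s

Product: 7.47 mg / 242.2 g mol⁻¹ = 3.084×10⁻⁵ mol.
Photons that must be absorbed: 3.084×10⁻⁵ / 0.046 = 6.704×10⁻⁴ mol.
Photon energy: hc/λ = 4.385×10⁻¹⁹ J; per mole, 2.641×10⁵ J mol⁻¹.
Energy required: 6.704×10⁻⁴ × 2.641×10⁵ = 177.1 J.
Time: 177.1 J / 0.0338 W = 5240 s.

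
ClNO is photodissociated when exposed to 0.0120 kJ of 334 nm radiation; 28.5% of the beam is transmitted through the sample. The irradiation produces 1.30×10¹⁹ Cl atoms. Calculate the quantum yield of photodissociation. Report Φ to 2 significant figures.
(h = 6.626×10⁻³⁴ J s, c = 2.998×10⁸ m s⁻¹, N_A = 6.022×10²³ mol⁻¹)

Product: 1.30×10¹⁹ / 6.022×10²³ = 2.159×10⁻⁵ mol.
Photon energy at 334 nm: hc/λ = (6.626×10⁻³⁴)(2.998×10⁸)/(334×10⁻⁹) = 5.948×10⁻¹⁹ J.
Incident energy: 0.0120 kJ = 12.0 J.
Photons incident: 12.0 / 5.948×10⁻¹⁹ = 2.017×10¹⁹, i.e. 2.017×10¹⁹/6.022×10²³ = 3.349×10⁻⁵ mol.
Fraction absorbed: 1 − 28.5/100 = 0.7150.
Photons absorbed: 0.7150 × 3.349×10⁻⁵ = 2.395×10⁻⁵ mol.
Φ = 2.159×10⁻⁵ mol / 2.395×10⁻⁵ mol photons = 0.90.

Φ = 0.90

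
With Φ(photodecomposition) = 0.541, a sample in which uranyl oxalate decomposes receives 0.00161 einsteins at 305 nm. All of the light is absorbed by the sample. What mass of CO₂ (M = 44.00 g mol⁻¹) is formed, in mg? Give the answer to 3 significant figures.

Product: Φ × n_abs = 0.541 × 0.00161 = 8.710e-4 mol.
Mass: 8.710e-4 × 44.00 = 0.03832 g = 38.3 mg.

38.3 mg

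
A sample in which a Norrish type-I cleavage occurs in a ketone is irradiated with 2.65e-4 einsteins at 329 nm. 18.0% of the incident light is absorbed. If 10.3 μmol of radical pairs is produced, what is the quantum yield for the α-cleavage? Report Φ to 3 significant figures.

Φ = 0.216

Product: 10.3 μmol = 1.03e-5 mol.
Photons absorbed: 0.180 × 2.65e-4 = 4.770e-5 mol.
Φ = 1.03e-5 mol / 4.770e-5 mol photons = 0.216.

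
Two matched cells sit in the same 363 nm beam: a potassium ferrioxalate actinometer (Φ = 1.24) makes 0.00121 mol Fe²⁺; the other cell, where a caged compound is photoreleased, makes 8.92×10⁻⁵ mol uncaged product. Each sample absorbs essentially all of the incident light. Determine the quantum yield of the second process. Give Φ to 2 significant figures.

Photons absorbed by the actinometer: 0.00121 / 1.24 = 9.758×10⁻⁴ mol.
Φ(unknown) = 8.92×10⁻⁵ / 9.758×10⁻⁴ = 0.091.

Φ = 0.091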